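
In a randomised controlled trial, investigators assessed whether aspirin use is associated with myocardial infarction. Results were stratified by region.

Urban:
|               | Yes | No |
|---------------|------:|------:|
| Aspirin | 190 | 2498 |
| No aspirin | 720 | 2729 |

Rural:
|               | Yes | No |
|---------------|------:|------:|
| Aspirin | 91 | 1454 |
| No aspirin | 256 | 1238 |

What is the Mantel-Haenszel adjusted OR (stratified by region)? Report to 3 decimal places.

OR_MH = Σ(aᵢdᵢ/nᵢ) / Σ(bᵢcᵢ/nᵢ), where nᵢ is the stratum total.
Stratum 1 (Urban): n = 6137; a·d/n = 190·2729/6137 = 84.4892; b·c/n = 2498·720/6137 = 293.0683
Stratum 2 (Rural): n = 3039; a·d/n = 91·1238/3039 = 37.0707; b·c/n = 1454·256/3039 = 122.4824
OR_MH = (84.4892 + 37.0707) / (293.0683 + 122.4824) = 121.5599 / 415.5507 = 0.29253

0.293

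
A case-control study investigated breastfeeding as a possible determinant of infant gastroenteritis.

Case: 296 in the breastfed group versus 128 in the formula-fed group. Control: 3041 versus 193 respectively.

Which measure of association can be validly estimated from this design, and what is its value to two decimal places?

0.15

From the description: a = 296, b = 3041, c = 128, d = 193.
This is a case-control study: participants were sampled on outcome status, so risks in the source population cannot be estimated directly — relative risk is not valid here. The odds ratio is the appropriate measure.
OR = (a·d)/(b·c) = (296 × 193) / (3041 × 128) = 57128 / 389248 = 0.14677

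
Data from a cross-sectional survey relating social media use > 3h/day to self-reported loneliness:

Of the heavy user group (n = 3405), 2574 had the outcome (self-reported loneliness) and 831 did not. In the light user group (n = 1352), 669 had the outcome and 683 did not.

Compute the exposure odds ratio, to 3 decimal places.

3.162

From the description: a = 2574, b = 831, c = 669, d = 683.
OR = (a·d)/(b·c) = (2574 × 683) / (831 × 669) = 1758042 / 555939 = 3.16229
The odds of self-reported loneliness are about 3.16 times as high in the heavy user group.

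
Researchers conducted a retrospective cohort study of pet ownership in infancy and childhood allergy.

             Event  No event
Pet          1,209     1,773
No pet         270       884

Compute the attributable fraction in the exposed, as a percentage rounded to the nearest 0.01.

Cells: a = 1209, b = 1773, c = 270, d = 884.
Risk in exposed = 1209/2982 = 0.40543; risk in unexposed = 270/1154 = 0.23397.
RR = 0.40543/0.23397 = 1.73285
AR% = (RR − 1)/RR × 100 = (1.73285 − 1)/1.73285 × 100 = 42.2916%

42.29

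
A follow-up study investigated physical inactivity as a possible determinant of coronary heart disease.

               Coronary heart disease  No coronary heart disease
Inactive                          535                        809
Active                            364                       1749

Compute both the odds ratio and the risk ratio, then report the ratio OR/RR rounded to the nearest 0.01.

Cells: a = 535, b = 809, c = 364, d = 1749.
OR = (535·1749)/(809·364) = 935715/294476 = 3.17756
Risk in exposed = 535/1344 = 0.39807; risk in unexposed = 364/2113 = 0.17227; RR = 2.31075
OR/RR = 3.17756 / 2.31075 = 1.37512
The outcome is not rare, so the OR lies further from 1 than the RR.

1.38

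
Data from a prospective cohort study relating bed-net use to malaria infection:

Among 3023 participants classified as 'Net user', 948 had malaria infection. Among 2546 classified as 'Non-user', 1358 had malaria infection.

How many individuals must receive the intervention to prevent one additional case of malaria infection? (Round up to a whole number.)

Risk in treated group = 948/3023 = 0.31360; risk in control = 1358/2546 = 0.53339.
Absolute risk reduction = 0.53339 − 0.31360 = 0.21979
NNT = 1 / ARR = 1 / 0.21979 = 4.550 → round up → 5

5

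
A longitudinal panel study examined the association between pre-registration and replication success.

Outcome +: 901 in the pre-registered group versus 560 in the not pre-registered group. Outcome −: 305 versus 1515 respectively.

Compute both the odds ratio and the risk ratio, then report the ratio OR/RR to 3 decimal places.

From the description: a = 901, b = 305, c = 560, d = 1515.
OR = (901·1515)/(305·560) = 1365015/170800 = 7.99189
Risk in exposed = 901/1206 = 0.74710; risk in unexposed = 560/2075 = 0.26988; RR = 2.76826
OR/RR = 7.99189 / 2.76826 = 2.88697
The outcome is not rare, so the OR lies further from 1 than the RR.

2.887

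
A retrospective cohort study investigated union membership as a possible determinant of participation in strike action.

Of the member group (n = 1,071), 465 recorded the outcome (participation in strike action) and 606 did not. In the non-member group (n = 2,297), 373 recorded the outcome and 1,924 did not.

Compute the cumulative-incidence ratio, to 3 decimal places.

From the description: a = 465, b = 606, c = 373, d = 1924.
Risk in exposed = 465/1071 = 0.43417; risk in unexposed = 373/2297 = 0.16239.
RR = 0.43417 / 0.16239 = 2.67372
The risk among the exposed is 2.67 times that among the unexposed.

2.674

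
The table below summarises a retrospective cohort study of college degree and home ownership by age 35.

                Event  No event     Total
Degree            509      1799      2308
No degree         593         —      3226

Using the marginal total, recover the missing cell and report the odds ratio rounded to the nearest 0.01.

1.26

The missing cell is in the unexposed row: 3226 − 593 = 2633.
So a = 509, b = 1799, c = 593, d = 2633.
OR = (a·d)/(b·c) = (509 × 2633) / (1799 × 593) = 1340197 / 1066807 = 1.25627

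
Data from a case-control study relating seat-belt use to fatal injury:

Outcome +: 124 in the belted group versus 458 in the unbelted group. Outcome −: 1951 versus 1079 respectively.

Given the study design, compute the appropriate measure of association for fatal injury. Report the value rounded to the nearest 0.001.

0.150

From the description: a = 124, b = 1951, c = 458, d = 1079.
This is a case-control study: participants were sampled on outcome status, so risks in the source population cannot be estimated directly — relative risk is not valid here. The odds ratio is the appropriate measure.
OR = (a·d)/(b·c) = (124 × 1079) / (1951 × 458) = 133796 / 893558 = 0.14973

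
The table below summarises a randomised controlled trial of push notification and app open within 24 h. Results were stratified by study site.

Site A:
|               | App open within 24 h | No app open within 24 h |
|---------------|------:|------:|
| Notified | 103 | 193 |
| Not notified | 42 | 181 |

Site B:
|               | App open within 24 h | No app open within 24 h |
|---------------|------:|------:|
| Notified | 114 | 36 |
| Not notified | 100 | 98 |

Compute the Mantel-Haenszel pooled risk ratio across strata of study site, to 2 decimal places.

RR_MH = Σ(aᵢ·n₀ᵢ/nᵢ) / Σ(cᵢ·n₁ᵢ/nᵢ), with n₁ᵢ = aᵢ+bᵢ (exposed), n₀ᵢ = cᵢ+dᵢ (unexposed), nᵢ = n₁ᵢ+n₀ᵢ.
Stratum 1 (Site A): n₁ = 296, n₀ = 223, n = 519; a·n₀/n = 103·223/519 = 44.2563; c·n₁/n = 42·296/519 = 23.9538
Stratum 2 (Site B): n₁ = 150, n₀ = 198, n = 348; a·n₀/n = 114·198/348 = 64.8621; c·n₁/n = 100·150/348 = 43.1034
RR_MH = (44.2563 + 64.8621) / (23.9538 + 43.1034) = 109.1183 / 67.0572 = 1.62724

1.63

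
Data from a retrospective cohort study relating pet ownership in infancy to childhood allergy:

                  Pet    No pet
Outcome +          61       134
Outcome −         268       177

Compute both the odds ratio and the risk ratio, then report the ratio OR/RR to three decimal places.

Reading the table with exposure as columns: a = 61 (Pet, case), b = 268 (Pet, non-case), c = 134 (No pet, case), d = 177.
OR = (61·177)/(268·134) = 10797/35912 = 0.30065
Risk in exposed = 61/329 = 0.18541; risk in unexposed = 134/311 = 0.43087; RR = 0.43032
OR/RR = 0.30065 / 0.43032 = 0.69867
The outcome is not rare, so the OR lies further from 1 than the RR.

0.699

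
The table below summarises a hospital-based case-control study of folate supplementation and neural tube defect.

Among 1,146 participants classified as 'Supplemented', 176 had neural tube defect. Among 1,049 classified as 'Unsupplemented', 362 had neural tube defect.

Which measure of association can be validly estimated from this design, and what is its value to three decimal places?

0.344

From the description: a = 176, b = 970, c = 362, d = 687.
This is a hospital-based case-control study: participants were sampled on outcome status, so risks in the source population cannot be estimated directly — relative risk is not valid here. The odds ratio is the appropriate measure.
OR = (a·d)/(b·c) = (176 × 687) / (970 × 362) = 120912 / 351140 = 0.34434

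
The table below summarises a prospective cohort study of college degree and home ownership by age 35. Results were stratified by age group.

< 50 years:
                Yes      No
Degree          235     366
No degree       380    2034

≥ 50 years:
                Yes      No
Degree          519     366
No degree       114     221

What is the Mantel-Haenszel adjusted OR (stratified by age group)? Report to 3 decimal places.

3.144

OR_MH = Σ(aᵢdᵢ/nᵢ) / Σ(bᵢcᵢ/nᵢ), where nᵢ is the stratum total.
Stratum 1 (< 50 years): n = 3015; a·d/n = 235·2034/3015 = 158.5373; b·c/n = 366·380/3015 = 46.1294
Stratum 2 (≥ 50 years): n = 1220; a·d/n = 519·221/1220 = 94.0156; b·c/n = 366·114/1220 = 34.2000
OR_MH = (158.5373 + 94.0156) / (46.1294 + 34.2000) = 252.5529 / 80.3294 = 3.14397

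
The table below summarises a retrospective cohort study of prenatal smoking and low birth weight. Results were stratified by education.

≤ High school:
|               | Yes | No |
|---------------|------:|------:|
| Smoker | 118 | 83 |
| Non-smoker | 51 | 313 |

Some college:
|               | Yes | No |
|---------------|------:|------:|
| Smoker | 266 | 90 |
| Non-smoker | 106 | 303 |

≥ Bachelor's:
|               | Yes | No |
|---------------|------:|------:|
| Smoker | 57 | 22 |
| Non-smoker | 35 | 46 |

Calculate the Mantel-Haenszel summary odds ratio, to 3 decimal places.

OR_MH = Σ(aᵢdᵢ/nᵢ) / Σ(bᵢcᵢ/nᵢ), where nᵢ is the stratum total.
Stratum 1 (≤ High school): n = 565; a·d/n = 118·313/565 = 65.3699; b·c/n = 83·51/565 = 7.4920
Stratum 2 (Some college): n = 765; a·d/n = 266·303/765 = 105.3569; b·c/n = 90·106/765 = 12.4706
Stratum 3 (≥ Bachelor's): n = 160; a·d/n = 57·46/160 = 16.3875; b·c/n = 22·35/160 = 4.8125
OR_MH = (65.3699 + 105.3569 + 16.3875) / (7.4920 + 12.4706 + 4.8125) = 187.1143 / 24.7751 = 7.55251

7.553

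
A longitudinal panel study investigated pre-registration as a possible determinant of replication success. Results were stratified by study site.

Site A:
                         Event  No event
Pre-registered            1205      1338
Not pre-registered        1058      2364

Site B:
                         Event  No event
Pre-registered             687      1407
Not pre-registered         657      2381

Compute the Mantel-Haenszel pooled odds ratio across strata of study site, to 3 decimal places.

OR_MH = Σ(aᵢdᵢ/nᵢ) / Σ(bᵢcᵢ/nᵢ), where nᵢ is the stratum total.
Stratum 1 (Site A): n = 5965; a·d/n = 1205·2364/5965 = 477.5557; b·c/n = 1338·1058/5965 = 237.3184
Stratum 2 (Site B): n = 5132; a·d/n = 687·2381/5132 = 318.7348; b·c/n = 1407·657/5132 = 180.1245
OR_MH = (477.5557 + 318.7348) / (237.3184 + 180.1245) = 796.2905 / 417.4429 = 1.90754

1.908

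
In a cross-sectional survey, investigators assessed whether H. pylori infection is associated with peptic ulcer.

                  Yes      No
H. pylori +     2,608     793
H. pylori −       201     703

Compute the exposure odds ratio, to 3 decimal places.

11.503

Cells: a = 2608, b = 793, c = 201, d = 703.
OR = (a·d)/(b·c) = (2608 × 703) / (793 × 201) = 1833424 / 159393 = 11.50254
The odds of peptic ulcer are about 11.50 times as high in the h. pylori + group.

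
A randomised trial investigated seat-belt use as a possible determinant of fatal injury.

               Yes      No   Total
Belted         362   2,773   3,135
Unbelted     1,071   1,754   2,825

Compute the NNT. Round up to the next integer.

4

Risk in treated group = 362/3135 = 0.11547; risk in control = 1071/2825 = 0.37912.
Absolute risk reduction = 0.37912 − 0.11547 = 0.26364
NNT = 1 / ARR = 1 / 0.26364 = 3.793 → round up → 4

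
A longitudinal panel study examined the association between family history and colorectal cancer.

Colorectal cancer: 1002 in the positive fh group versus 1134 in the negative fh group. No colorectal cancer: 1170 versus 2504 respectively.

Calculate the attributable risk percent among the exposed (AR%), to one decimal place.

From the description: a = 1002, b = 1170, c = 1134, d = 2504.
Risk in exposed = 1002/2172 = 0.46133; risk in unexposed = 1134/3638 = 0.31171.
RR = 0.46133/0.31171 = 1.47999
AR% = (RR − 1)/RR × 100 = (1.47999 − 1)/1.47999 × 100 = 32.4318%

32.4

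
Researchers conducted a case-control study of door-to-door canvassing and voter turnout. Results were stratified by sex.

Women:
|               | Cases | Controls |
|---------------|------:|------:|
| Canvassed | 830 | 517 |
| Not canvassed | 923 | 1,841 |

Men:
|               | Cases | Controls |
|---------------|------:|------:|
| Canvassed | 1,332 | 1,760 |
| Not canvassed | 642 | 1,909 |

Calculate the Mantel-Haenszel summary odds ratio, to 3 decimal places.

OR_MH = Σ(aᵢdᵢ/nᵢ) / Σ(bᵢcᵢ/nᵢ), where nᵢ is the stratum total.
Stratum 1 (Women): n = 4111; a·d/n = 830·1841/4111 = 371.6930; b·c/n = 517·923/4111 = 116.0766
Stratum 2 (Men): n = 5643; a·d/n = 1332·1909/5643 = 450.6093; b·c/n = 1760·642/5643 = 200.2339
OR_MH = (371.6930 + 450.6093) / (116.0766 + 200.2339) = 822.3023 / 316.3105 = 2.59967

2.600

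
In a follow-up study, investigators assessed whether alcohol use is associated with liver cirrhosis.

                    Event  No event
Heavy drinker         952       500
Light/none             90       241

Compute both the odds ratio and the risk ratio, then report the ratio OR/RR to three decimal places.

Cells: a = 952, b = 500, c = 90, d = 241.
OR = (952·241)/(500·90) = 229432/45000 = 5.09849
Risk in exposed = 952/1452 = 0.65565; risk in unexposed = 90/331 = 0.27190; RR = 2.41133
OR/RR = 5.09849 / 2.41133 = 2.11439
The outcome is not rare, so the OR lies further from 1 than the RR.

2.114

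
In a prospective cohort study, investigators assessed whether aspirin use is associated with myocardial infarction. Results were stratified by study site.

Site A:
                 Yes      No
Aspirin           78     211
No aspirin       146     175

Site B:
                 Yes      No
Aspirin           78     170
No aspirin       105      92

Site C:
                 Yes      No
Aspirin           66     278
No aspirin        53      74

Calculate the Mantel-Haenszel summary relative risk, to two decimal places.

RR_MH = Σ(aᵢ·n₀ᵢ/nᵢ) / Σ(cᵢ·n₁ᵢ/nᵢ), with n₁ᵢ = aᵢ+bᵢ (exposed), n₀ᵢ = cᵢ+dᵢ (unexposed), nᵢ = n₁ᵢ+n₀ᵢ.
Stratum 1 (Site A): n₁ = 289, n₀ = 321, n = 610; a·n₀/n = 78·321/610 = 41.0459; c·n₁/n = 146·289/610 = 69.1705
Stratum 2 (Site B): n₁ = 248, n₀ = 197, n = 445; a·n₀/n = 78·197/445 = 34.5303; c·n₁/n = 105·248/445 = 58.5169
Stratum 3 (Site C): n₁ = 344, n₀ = 127, n = 471; a·n₀/n = 66·127/471 = 17.7962; c·n₁/n = 53·344/471 = 38.7091
RR_MH = (41.0459 + 34.5303 + 17.7962) / (69.1705 + 58.5169 + 38.7091) = 93.3724 / 166.3965 = 0.56114

0.56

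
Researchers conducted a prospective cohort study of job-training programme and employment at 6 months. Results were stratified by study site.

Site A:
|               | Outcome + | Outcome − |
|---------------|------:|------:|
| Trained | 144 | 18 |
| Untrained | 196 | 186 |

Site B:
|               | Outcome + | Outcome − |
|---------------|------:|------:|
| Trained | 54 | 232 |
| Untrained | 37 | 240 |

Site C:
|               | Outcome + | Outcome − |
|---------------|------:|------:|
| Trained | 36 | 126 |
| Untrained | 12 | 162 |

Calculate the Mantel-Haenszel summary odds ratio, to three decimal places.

3.416

OR_MH = Σ(aᵢdᵢ/nᵢ) / Σ(bᵢcᵢ/nᵢ), where nᵢ is the stratum total.
Stratum 1 (Site A): n = 544; a·d/n = 144·186/544 = 49.2353; b·c/n = 18·196/544 = 6.4853
Stratum 2 (Site B): n = 563; a·d/n = 54·240/563 = 23.0195; b·c/n = 232·37/563 = 15.2469
Stratum 3 (Site C): n = 336; a·d/n = 36·162/336 = 17.3571; b·c/n = 126·12/336 = 4.5000
OR_MH = (49.2353 + 23.0195 + 17.3571) / (6.4853 + 15.2469 + 4.5000) = 89.6120 / 26.2322 = 3.41611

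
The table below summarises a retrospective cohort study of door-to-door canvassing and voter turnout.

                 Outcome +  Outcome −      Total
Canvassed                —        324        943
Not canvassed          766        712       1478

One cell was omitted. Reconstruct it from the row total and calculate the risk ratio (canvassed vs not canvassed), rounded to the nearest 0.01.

1.27

The missing cell is in the exposed row: 943 − 324 = 619.
So a = 619, b = 324, c = 766, d = 712.
RR = [a/(a+b)] / [c/(c+d)] = (619/943) / (766/1478) = 0.65642/0.51827 = 1.26656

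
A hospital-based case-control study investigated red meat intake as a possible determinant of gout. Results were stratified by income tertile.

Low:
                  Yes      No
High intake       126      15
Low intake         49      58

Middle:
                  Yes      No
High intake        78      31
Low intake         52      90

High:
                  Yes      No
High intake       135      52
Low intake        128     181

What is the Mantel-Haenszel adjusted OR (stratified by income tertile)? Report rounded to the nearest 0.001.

OR_MH = Σ(aᵢdᵢ/nᵢ) / Σ(bᵢcᵢ/nᵢ), where nᵢ is the stratum total.
Stratum 1 (Low): n = 248; a·d/n = 126·58/248 = 29.4677; b·c/n = 15·49/248 = 2.9637
Stratum 2 (Middle): n = 251; a·d/n = 78·90/251 = 27.9681; b·c/n = 31·52/251 = 6.4223
Stratum 3 (High): n = 496; a·d/n = 135·181/496 = 49.2641; b·c/n = 52·128/496 = 13.4194
OR_MH = (29.4677 + 27.9681 + 49.2641) / (2.9637 + 6.4223 + 13.4194) = 106.7000 / 22.8054 = 4.67872

4.679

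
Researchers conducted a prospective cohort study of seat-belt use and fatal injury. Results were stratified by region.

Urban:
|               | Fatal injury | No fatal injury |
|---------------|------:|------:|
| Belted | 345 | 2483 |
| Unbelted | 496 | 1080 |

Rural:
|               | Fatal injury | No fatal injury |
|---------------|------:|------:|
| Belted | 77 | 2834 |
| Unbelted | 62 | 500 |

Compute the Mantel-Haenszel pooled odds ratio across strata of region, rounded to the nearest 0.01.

OR_MH = Σ(aᵢdᵢ/nᵢ) / Σ(bᵢcᵢ/nᵢ), where nᵢ is the stratum total.
Stratum 1 (Urban): n = 4404; a·d/n = 345·1080/4404 = 84.6049; b·c/n = 2483·496/4404 = 279.6476
Stratum 2 (Rural): n = 3473; a·d/n = 77·500/3473 = 11.0855; b·c/n = 2834·62/3473 = 50.5926
OR_MH = (84.6049 + 11.0855) / (279.6476 + 50.5926) = 95.6904 / 330.2402 = 0.28976

0.29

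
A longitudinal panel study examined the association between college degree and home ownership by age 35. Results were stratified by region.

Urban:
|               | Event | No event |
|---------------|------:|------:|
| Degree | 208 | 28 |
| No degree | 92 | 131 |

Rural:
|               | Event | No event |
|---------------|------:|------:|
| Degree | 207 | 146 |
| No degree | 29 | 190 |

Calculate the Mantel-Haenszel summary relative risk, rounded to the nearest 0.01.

2.77

RR_MH = Σ(aᵢ·n₀ᵢ/nᵢ) / Σ(cᵢ·n₁ᵢ/nᵢ), with n₁ᵢ = aᵢ+bᵢ (exposed), n₀ᵢ = cᵢ+dᵢ (unexposed), nᵢ = n₁ᵢ+n₀ᵢ.
Stratum 1 (Urban): n₁ = 236, n₀ = 223, n = 459; a·n₀/n = 208·223/459 = 101.0545; c·n₁/n = 92·236/459 = 47.3028
Stratum 2 (Rural): n₁ = 353, n₀ = 219, n = 572; a·n₀/n = 207·219/572 = 79.2535; c·n₁/n = 29·353/572 = 17.8969
RR_MH = (101.0545 + 79.2535) / (47.3028 + 17.8969) = 180.3080 / 65.1997 = 2.76547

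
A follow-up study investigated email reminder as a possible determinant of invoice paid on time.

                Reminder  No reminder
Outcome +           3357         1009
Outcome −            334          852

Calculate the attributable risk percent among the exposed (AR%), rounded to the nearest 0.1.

Reading the table with exposure as columns: a = 3357 (Reminder, case), b = 334 (Reminder, non-case), c = 1009 (No reminder, case), d = 852.
Risk in exposed = 3357/3691 = 0.90951; risk in unexposed = 1009/1861 = 0.54218.
RR = 0.90951/0.54218 = 1.67750
AR% = (RR − 1)/RR × 100 = (1.67750 − 1)/1.67750 × 100 = 40.3875%

40.4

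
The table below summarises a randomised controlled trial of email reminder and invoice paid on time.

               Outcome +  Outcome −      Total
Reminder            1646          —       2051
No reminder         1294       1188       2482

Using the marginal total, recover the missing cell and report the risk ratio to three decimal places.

The missing cell is in the exposed row: 2051 − 1646 = 405.
So a = 1646, b = 405, c = 1294, d = 1188.
RR = [a/(a+b)] / [c/(c+d)] = (1646/2051) / (1294/2482) = 0.80254/0.52135 = 1.53933

1.539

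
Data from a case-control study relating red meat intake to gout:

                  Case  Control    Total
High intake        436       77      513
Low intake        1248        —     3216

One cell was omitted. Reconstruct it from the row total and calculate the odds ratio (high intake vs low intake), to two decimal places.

8.93

The missing cell is in the unexposed row: 3216 − 1248 = 1968.
So a = 436, b = 77, c = 1248, d = 1968.
OR = (a·d)/(b·c) = (436 × 1968) / (77 × 1248) = 858048 / 96096 = 8.92907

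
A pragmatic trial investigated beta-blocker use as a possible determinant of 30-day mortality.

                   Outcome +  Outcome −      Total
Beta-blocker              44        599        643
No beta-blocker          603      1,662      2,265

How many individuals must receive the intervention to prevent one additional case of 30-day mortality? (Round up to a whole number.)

6

Risk in treated group = 44/643 = 0.06843; risk in control = 603/2265 = 0.26623.
Absolute risk reduction = 0.26623 − 0.06843 = 0.19780
NNT = 1 / ARR = 1 / 0.19780 = 5.056 → round up → 6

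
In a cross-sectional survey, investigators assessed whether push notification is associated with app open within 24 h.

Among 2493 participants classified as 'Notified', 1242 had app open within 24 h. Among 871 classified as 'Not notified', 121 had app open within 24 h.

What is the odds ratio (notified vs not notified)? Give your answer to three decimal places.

6.154

From the description: a = 1242, b = 1251, c = 121, d = 750.
OR = (a·d)/(b·c) = (1242 × 750) / (1251 × 121) = 931500 / 151371 = 6.15375
The odds of app open within 24 h are about 6.15 times as high in the notified group.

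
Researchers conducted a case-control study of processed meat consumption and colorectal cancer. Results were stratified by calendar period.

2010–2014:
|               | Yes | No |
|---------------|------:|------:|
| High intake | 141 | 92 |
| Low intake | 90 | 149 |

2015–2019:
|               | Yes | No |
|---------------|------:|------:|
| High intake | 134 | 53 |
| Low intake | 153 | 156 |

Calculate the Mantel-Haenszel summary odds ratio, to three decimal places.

2.557

OR_MH = Σ(aᵢdᵢ/nᵢ) / Σ(bᵢcᵢ/nᵢ), where nᵢ is the stratum total.
Stratum 1 (2010–2014): n = 472; a·d/n = 141·149/472 = 44.5106; b·c/n = 92·90/472 = 17.5424
Stratum 2 (2015–2019): n = 496; a·d/n = 134·156/496 = 42.1452; b·c/n = 53·153/496 = 16.3488
OR_MH = (44.5106 + 42.1452) / (17.5424 + 16.3488) = 86.6558 / 33.8912 = 2.55688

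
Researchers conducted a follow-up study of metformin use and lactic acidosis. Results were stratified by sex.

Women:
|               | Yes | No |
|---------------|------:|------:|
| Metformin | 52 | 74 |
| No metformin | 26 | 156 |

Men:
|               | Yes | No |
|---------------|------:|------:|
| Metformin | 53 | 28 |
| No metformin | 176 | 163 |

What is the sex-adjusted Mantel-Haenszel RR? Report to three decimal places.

RR_MH = Σ(aᵢ·n₀ᵢ/nᵢ) / Σ(cᵢ·n₁ᵢ/nᵢ), with n₁ᵢ = aᵢ+bᵢ (exposed), n₀ᵢ = cᵢ+dᵢ (unexposed), nᵢ = n₁ᵢ+n₀ᵢ.
Stratum 1 (Women): n₁ = 126, n₀ = 182, n = 308; a·n₀/n = 52·182/308 = 30.7273; c·n₁/n = 26·126/308 = 10.6364
Stratum 2 (Men): n₁ = 81, n₀ = 339, n = 420; a·n₀/n = 53·339/420 = 42.7786; c·n₁/n = 176·81/420 = 33.9429
RR_MH = (30.7273 + 42.7786) / (10.6364 + 33.9429) = 73.5058 / 44.5792 = 1.64888

1.649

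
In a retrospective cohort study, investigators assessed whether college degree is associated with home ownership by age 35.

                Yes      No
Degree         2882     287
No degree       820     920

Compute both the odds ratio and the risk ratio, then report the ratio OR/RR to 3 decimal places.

Cells: a = 2882, b = 287, c = 820, d = 920.
OR = (2882·920)/(287·820) = 2651440/235340 = 11.26642
Risk in exposed = 2882/3169 = 0.90944; risk in unexposed = 820/1740 = 0.47126; RR = 1.92978
OR/RR = 11.26642 / 1.92978 = 5.83820
The outcome is not rare, so the OR lies further from 1 than the RR.

5.838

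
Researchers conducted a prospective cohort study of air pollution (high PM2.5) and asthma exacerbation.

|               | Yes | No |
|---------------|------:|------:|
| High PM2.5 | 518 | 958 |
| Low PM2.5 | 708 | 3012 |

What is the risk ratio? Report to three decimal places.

Cells: a = 518, b = 958, c = 708, d = 3012.
Risk in exposed = 518/1476 = 0.35095; risk in unexposed = 708/3720 = 0.19032.
RR = 0.35095 / 0.19032 = 1.84397
The risk among the exposed is 1.84 times that among the unexposed.

1.844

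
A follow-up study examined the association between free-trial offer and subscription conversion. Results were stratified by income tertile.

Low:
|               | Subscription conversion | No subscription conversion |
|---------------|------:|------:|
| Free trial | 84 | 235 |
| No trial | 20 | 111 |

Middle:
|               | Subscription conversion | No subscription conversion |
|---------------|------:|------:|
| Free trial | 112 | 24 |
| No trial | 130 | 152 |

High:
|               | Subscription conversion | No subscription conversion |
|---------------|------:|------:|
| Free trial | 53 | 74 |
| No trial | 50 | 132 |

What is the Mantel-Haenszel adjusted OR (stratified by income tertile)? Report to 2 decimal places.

2.81

OR_MH = Σ(aᵢdᵢ/nᵢ) / Σ(bᵢcᵢ/nᵢ), where nᵢ is the stratum total.
Stratum 1 (Low): n = 450; a·d/n = 84·111/450 = 20.7200; b·c/n = 235·20/450 = 10.4444
Stratum 2 (Middle): n = 418; a·d/n = 112·152/418 = 40.7273; b·c/n = 24·130/418 = 7.4641
Stratum 3 (High): n = 309; a·d/n = 53·132/309 = 22.6408; b·c/n = 74·50/309 = 11.9741
OR_MH = (20.7200 + 40.7273 + 22.6408) / (10.4444 + 7.4641 + 11.9741) = 84.0880 / 29.8827 = 2.81394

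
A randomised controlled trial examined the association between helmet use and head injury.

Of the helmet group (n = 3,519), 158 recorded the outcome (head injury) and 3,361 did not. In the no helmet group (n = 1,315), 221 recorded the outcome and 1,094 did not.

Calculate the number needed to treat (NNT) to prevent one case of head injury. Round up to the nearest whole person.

Risk in treated group = 158/3519 = 0.04490; risk in control = 221/1315 = 0.16806.
Absolute risk reduction = 0.16806 − 0.04490 = 0.12316
NNT = 1 / ARR = 1 / 0.12316 = 8.119 → round up → 9

9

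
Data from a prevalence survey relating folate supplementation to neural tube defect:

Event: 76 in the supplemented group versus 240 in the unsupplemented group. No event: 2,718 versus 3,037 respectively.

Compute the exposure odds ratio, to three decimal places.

0.354

From the description: a = 76, b = 2718, c = 240, d = 3037.
OR = (a·d)/(b·c) = (76 × 3037) / (2718 × 240) = 230812 / 652320 = 0.35383
Exposure is associated with lower odds of neural tube defect (OR = 0.35 < 1).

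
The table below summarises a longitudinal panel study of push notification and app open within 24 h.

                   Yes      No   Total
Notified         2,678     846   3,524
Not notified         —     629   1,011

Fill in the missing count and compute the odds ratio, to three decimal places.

5.212

The missing cell is in the unexposed row: 1011 − 629 = 382.
So a = 2678, b = 846, c = 382, d = 629.
OR = (a·d)/(b·c) = (2678 × 629) / (846 × 382) = 1684462 / 323172 = 5.21228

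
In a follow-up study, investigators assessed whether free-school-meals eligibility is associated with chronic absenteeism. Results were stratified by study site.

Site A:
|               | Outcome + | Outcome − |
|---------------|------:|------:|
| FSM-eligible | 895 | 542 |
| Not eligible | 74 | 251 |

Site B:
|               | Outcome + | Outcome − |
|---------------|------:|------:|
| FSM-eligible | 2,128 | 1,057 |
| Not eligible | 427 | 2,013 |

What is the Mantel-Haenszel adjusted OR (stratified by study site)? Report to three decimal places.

OR_MH = Σ(aᵢdᵢ/nᵢ) / Σ(bᵢcᵢ/nᵢ), where nᵢ is the stratum total.
Stratum 1 (Site A): n = 1762; a·d/n = 895·251/1762 = 127.4943; b·c/n = 542·74/1762 = 22.7628
Stratum 2 (Site B): n = 5625; a·d/n = 2128·2013/5625 = 761.5403; b·c/n = 1057·427/5625 = 80.2380
OR_MH = (127.4943 + 761.5403) / (22.7628 + 80.2380) = 889.0346 / 103.0008 = 8.63134

8.631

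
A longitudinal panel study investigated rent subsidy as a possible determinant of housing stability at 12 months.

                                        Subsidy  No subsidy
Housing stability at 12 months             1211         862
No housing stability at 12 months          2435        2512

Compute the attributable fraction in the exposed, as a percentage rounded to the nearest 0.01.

Reading the table with exposure as columns: a = 1211 (Subsidy, case), b = 2435 (Subsidy, non-case), c = 862 (No subsidy, case), d = 2512.
Risk in exposed = 1211/3646 = 0.33214; risk in unexposed = 862/3374 = 0.25548.
RR = 0.33214/0.25548 = 1.30007
AR% = (RR − 1)/RR × 100 = (1.30007 − 1)/1.30007 × 100 = 23.0808%

23.08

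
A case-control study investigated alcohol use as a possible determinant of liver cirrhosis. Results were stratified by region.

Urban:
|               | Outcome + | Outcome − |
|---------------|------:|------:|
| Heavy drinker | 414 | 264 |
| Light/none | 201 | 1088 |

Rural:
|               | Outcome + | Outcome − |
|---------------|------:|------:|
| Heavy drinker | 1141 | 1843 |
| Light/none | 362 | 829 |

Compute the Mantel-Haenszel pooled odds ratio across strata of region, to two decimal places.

2.44

OR_MH = Σ(aᵢdᵢ/nᵢ) / Σ(bᵢcᵢ/nᵢ), where nᵢ is the stratum total.
Stratum 1 (Urban): n = 1967; a·d/n = 414·1088/1967 = 228.9944; b·c/n = 264·201/1967 = 26.9771
Stratum 2 (Rural): n = 4175; a·d/n = 1141·829/4175 = 226.5602; b·c/n = 1843·362/4175 = 159.8002
OR_MH = (228.9944 + 226.5602) / (26.9771 + 159.8002) = 455.5546 / 186.7774 = 2.43902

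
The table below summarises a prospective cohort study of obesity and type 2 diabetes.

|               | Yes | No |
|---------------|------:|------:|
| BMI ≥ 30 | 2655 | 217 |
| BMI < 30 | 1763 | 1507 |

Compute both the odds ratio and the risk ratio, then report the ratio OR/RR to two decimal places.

Cells: a = 2655, b = 217, c = 1763, d = 1507.
OR = (2655·1507)/(217·1763) = 4001085/382571 = 10.45841
Risk in exposed = 2655/2872 = 0.92444; risk in unexposed = 1763/3270 = 0.53914; RR = 1.71465
OR/RR = 10.45841 / 1.71465 = 6.09944
The outcome is not rare, so the OR lies further from 1 than the RR.

6.10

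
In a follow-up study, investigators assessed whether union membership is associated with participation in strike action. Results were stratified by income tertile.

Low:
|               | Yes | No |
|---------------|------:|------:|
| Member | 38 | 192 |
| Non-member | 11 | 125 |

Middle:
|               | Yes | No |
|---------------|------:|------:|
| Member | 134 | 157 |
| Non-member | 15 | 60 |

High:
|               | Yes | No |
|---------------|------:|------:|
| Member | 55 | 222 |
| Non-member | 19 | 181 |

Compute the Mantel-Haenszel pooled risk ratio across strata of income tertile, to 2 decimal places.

RR_MH = Σ(aᵢ·n₀ᵢ/nᵢ) / Σ(cᵢ·n₁ᵢ/nᵢ), with n₁ᵢ = aᵢ+bᵢ (exposed), n₀ᵢ = cᵢ+dᵢ (unexposed), nᵢ = n₁ᵢ+n₀ᵢ.
Stratum 1 (Low): n₁ = 230, n₀ = 136, n = 366; a·n₀/n = 38·136/366 = 14.1202; c·n₁/n = 11·230/366 = 6.9126
Stratum 2 (Middle): n₁ = 291, n₀ = 75, n = 366; a·n₀/n = 134·75/366 = 27.4590; c·n₁/n = 15·291/366 = 11.9262
Stratum 3 (High): n₁ = 277, n₀ = 200, n = 477; a·n₀/n = 55·200/477 = 23.0608; c·n₁/n = 19·277/477 = 11.0335
RR_MH = (14.1202 + 27.4590 + 23.0608) / (6.9126 + 11.9262 + 11.0335) = 64.6400 / 29.8723 = 2.16388

2.16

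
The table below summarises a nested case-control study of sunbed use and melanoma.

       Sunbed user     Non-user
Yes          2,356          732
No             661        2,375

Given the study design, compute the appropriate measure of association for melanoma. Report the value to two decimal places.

11.56

Reading the table with exposure as columns: a = 2356 (Sunbed user, case), b = 661 (Sunbed user, non-case), c = 732 (Non-user, case), d = 2375.
This is a nested case-control study: participants were sampled on outcome status, so risks in the source population cannot be estimated directly — relative risk is not valid here. The odds ratio is the appropriate measure.
OR = (a·d)/(b·c) = (2356 × 2375) / (661 × 732) = 5595500 / 483852 = 11.56449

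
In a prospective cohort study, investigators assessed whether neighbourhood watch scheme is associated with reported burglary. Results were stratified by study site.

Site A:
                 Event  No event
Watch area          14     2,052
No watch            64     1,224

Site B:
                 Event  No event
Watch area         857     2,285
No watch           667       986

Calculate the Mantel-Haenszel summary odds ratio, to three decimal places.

0.508

OR_MH = Σ(aᵢdᵢ/nᵢ) / Σ(bᵢcᵢ/nᵢ), where nᵢ is the stratum total.
Stratum 1 (Site A): n = 3354; a·d/n = 14·1224/3354 = 5.1091; b·c/n = 2052·64/3354 = 39.1556
Stratum 2 (Site B): n = 4795; a·d/n = 857·986/4795 = 176.2257; b·c/n = 2285·667/4795 = 317.8509
OR_MH = (5.1091 + 176.2257) / (39.1556 + 317.8509) = 181.3348 / 357.0065 = 0.50793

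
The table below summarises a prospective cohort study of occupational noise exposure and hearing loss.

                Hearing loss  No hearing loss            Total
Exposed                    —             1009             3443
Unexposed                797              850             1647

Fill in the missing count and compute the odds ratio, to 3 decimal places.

2.573

The missing cell is in the exposed row: 3443 − 1009 = 2434.
So a = 2434, b = 1009, c = 797, d = 850.
OR = (a·d)/(b·c) = (2434 × 850) / (1009 × 797) = 2068900 / 804173 = 2.57271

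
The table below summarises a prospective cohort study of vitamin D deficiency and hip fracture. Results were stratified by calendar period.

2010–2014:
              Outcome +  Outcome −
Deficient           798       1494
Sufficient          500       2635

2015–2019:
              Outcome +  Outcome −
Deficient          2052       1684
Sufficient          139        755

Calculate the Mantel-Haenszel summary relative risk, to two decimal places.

2.65

RR_MH = Σ(aᵢ·n₀ᵢ/nᵢ) / Σ(cᵢ·n₁ᵢ/nᵢ), with n₁ᵢ = aᵢ+bᵢ (exposed), n₀ᵢ = cᵢ+dᵢ (unexposed), nᵢ = n₁ᵢ+n₀ᵢ.
Stratum 1 (2010–2014): n₁ = 2292, n₀ = 3135, n = 5427; a·n₀/n = 798·3135/5427 = 460.9784; c·n₁/n = 500·2292/5427 = 211.1664
Stratum 2 (2015–2019): n₁ = 3736, n₀ = 894, n = 4630; a·n₀/n = 2052·894/4630 = 396.2177; c·n₁/n = 139·3736/4630 = 112.1607
RR_MH = (460.9784 + 396.2177) / (211.1664 + 112.1607) = 857.1962 / 323.3271 = 2.65117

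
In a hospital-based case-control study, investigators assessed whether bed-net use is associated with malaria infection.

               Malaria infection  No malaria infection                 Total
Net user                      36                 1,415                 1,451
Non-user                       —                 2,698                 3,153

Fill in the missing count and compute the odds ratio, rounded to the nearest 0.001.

The missing cell is in the unexposed row: 3153 − 2698 = 455.
So a = 36, b = 1415, c = 455, d = 2698.
OR = (a·d)/(b·c) = (36 × 2698) / (1415 × 455) = 97128 / 643825 = 0.15086

0.151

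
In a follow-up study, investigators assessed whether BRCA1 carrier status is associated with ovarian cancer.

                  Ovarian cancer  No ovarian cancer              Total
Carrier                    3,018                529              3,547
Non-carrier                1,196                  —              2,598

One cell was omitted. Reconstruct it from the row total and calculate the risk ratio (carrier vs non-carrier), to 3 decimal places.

The missing cell is in the unexposed row: 2598 − 1196 = 1402.
So a = 3018, b = 529, c = 1196, d = 1402.
RR = [a/(a+b)] / [c/(c+d)] = (3018/3547) / (1196/2598) = 0.85086/0.46035 = 1.84827

1.848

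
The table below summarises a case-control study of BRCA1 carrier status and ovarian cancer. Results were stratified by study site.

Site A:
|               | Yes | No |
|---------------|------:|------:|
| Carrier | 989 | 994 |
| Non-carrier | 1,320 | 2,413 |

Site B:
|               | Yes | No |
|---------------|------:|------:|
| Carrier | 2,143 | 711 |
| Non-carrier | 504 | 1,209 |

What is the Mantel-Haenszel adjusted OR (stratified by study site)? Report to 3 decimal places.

OR_MH = Σ(aᵢdᵢ/nᵢ) / Σ(bᵢcᵢ/nᵢ), where nᵢ is the stratum total.
Stratum 1 (Site A): n = 5716; a·d/n = 989·2413/5716 = 417.5047; b·c/n = 994·1320/5716 = 229.5451
Stratum 2 (Site B): n = 4567; a·d/n = 2143·1209/4567 = 567.3061; b·c/n = 711·504/4567 = 78.4638
OR_MH = (417.5047 + 567.3061) / (229.5451 + 78.4638) = 984.8108 / 308.0089 = 3.19735

3.197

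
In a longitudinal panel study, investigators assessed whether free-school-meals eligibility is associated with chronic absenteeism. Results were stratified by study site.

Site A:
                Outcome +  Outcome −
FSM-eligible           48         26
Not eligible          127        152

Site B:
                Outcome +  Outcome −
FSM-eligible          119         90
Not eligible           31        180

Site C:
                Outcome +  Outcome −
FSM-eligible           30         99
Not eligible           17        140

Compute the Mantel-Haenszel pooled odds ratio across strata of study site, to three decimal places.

OR_MH = Σ(aᵢdᵢ/nᵢ) / Σ(bᵢcᵢ/nᵢ), where nᵢ is the stratum total.
Stratum 1 (Site A): n = 353; a·d/n = 48·152/353 = 20.6686; b·c/n = 26·127/353 = 9.3541
Stratum 2 (Site B): n = 420; a·d/n = 119·180/420 = 51.0000; b·c/n = 90·31/420 = 6.6429
Stratum 3 (Site C): n = 286; a·d/n = 30·140/286 = 14.6853; b·c/n = 99·17/286 = 5.8846
OR_MH = (20.6686 + 51.0000 + 14.6853) / (9.3541 + 6.6429 + 5.8846) = 86.3539 / 21.8816 = 3.94642

3.946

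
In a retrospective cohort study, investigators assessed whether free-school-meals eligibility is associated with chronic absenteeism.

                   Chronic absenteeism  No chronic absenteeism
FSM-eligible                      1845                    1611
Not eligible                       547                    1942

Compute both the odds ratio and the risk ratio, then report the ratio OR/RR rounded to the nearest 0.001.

Cells: a = 1845, b = 1611, c = 547, d = 1942.
OR = (1845·1942)/(1611·547) = 3582990/881217 = 4.06596
Risk in exposed = 1845/3456 = 0.53385; risk in unexposed = 547/2489 = 0.21977; RR = 2.42918
OR/RR = 4.06596 / 2.42918 = 1.67380
The outcome is not rare, so the OR lies further from 1 than the RR.

1.674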